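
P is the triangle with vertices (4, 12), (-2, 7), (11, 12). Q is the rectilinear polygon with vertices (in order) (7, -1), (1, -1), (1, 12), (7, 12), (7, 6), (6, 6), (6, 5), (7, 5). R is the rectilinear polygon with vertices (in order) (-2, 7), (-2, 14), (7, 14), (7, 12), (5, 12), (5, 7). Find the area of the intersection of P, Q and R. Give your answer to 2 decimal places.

8.56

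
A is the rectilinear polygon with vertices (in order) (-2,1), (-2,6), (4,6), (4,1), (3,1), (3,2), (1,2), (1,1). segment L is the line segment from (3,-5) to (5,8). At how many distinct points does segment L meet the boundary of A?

2

The segment meets the boundary at (4,1.5), (3.923,1).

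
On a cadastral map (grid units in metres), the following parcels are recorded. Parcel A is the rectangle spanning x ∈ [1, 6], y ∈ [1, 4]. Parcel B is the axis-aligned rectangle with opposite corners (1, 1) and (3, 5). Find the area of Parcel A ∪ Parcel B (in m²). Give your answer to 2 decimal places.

By inclusion–exclusion:
Individual areas: |Parcel A| = 15, |Parcel B| = 8.
|Parcel A∩Parcel B|: x∈[1,3], y∈[1,4] → 2·3 = 6.
|Parcel A ∪ Parcel B| = 23 − 6 = 17.00.

17.00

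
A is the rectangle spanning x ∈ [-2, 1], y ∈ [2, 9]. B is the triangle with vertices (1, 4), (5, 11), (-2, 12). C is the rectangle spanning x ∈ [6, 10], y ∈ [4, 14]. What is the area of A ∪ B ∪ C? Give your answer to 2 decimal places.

82.81

By inclusion–exclusion:
Individual areas: |A| = 21, |B| = 26.5, |C| = 40.
|A∩B| = 4.6875.
|A∩C| = 0 (no overlap).
|B∩C| = 0.
|A∩B∩C| = 0.
|A ∪ B ∪ C| = 87.5 − 4.6875 + 0 = 82.81.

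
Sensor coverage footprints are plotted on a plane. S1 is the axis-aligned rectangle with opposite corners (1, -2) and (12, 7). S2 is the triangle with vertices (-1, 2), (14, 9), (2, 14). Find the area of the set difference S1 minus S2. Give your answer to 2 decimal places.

|S1| = 99, |S1∩S2| = 17.719.
|S1 ∖ S2| = |S1| − |S1∩S2| = 99 − 17.719 = 81.28.

81.28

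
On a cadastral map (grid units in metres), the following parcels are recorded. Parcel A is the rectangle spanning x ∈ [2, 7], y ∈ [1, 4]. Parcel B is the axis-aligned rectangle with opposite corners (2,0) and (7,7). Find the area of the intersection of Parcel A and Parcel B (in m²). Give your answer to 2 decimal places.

15.00

|Parcel A∩Parcel B|: x∈[2,7], y∈[1,4] → 5·3 = 15.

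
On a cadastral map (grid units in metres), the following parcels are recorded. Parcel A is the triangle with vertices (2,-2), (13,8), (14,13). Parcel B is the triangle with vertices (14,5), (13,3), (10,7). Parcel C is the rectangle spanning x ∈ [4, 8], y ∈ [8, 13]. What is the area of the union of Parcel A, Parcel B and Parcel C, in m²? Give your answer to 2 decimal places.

By inclusion–exclusion:
Individual areas: |Parcel A| = 22.5, |Parcel B| = 5, |Parcel C| = 20.
|Parcel A∩Parcel B| = 0.3934.
|Parcel A∩Parcel C| = 0.
|Parcel B∩Parcel C| = 0.
|Parcel A∩Parcel B∩Parcel C| = 0.
|Parcel A ∪ Parcel B ∪ Parcel C| = 47.5 − 0.3934 + 0 = 47.11.

47.11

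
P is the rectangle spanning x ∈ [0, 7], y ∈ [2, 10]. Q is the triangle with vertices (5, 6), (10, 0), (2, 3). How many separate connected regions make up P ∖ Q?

P ∖ Q is a single connected region.

1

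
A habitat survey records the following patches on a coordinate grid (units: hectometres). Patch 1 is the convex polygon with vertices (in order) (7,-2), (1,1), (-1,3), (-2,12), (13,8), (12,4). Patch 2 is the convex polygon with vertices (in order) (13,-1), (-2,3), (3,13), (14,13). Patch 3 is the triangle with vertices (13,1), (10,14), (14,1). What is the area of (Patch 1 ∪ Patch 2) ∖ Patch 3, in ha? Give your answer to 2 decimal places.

|Patch 1 ∪ Patch 2| = 190.8722.
|(Patch 1 ∪ Patch 2) ∩ Patch 3| = 5.4926.
|(Patch 1 ∪ Patch 2) ∖ Patch 3| = 190.8722 − 5.4926 = 185.38.

185.38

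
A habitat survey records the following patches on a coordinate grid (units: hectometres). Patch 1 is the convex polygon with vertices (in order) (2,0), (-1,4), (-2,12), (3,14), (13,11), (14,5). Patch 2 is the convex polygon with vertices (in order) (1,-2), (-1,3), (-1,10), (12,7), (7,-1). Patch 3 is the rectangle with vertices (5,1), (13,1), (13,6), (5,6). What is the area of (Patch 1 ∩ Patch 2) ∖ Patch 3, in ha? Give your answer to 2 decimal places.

|Patch 1 ∩ Patch 2| = 80.2746.
|(Patch 1 ∩ Patch 2) ∩ Patch 3| = 19.9621.
|(Patch 1 ∩ Patch 2) ∖ Patch 3| = 80.2746 − 19.9621 = 60.31.

60.31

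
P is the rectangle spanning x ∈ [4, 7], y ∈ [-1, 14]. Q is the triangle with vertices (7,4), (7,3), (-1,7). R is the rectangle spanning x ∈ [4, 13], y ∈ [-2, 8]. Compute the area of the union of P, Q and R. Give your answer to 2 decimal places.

109.56

By inclusion–exclusion:
Individual areas: |P| = 45, |Q| = 4, |R| = 90.
|P∩Q| = 2.4375.
|P∩R|: x∈[4,7], y∈[-1,8] → 3·9 = 27.
|Q∩R| = 2.4375.
|P∩Q∩R| = 2.4375.
|P ∪ Q ∪ R| = 139 − 31.875 + 2.4375 = 109.56.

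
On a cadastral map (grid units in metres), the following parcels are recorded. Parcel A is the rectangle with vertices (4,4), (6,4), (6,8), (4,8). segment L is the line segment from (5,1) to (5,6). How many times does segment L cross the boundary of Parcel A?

1

The segment meets the boundary at (5,4).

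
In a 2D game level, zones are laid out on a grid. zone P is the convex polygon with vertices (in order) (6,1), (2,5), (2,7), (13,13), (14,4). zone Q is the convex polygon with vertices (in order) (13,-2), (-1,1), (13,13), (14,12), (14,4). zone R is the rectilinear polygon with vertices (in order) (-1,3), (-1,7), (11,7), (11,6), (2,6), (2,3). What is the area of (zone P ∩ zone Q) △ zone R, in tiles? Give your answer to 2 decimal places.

78.03

|zone P ∩ zone Q| = 68.1923.
|(zone P ∩ zone Q) ∩ zone R| = 5.5833.
|(zone P ∩ zone Q) △ zone R| = 68.1923 + 21 − 11.1667 = 78.03.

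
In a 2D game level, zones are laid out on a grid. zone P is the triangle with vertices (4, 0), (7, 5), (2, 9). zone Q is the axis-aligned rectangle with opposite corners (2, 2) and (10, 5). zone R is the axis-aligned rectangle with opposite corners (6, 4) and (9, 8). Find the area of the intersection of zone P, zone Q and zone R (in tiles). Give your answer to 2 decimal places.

The intersection is the polygon with vertices (7,5), (6.4,4), (6,4), (6,5).
By the shoelace formula its area is 0.70.

0.70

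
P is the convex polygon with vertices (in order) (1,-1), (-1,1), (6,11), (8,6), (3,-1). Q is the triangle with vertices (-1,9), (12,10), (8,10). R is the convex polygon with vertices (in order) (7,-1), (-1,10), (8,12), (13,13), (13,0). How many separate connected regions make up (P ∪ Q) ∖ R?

(P ∪ Q) ∖ R splits into 2 disjoint pieces (area 22.0046, area 0.0079).

2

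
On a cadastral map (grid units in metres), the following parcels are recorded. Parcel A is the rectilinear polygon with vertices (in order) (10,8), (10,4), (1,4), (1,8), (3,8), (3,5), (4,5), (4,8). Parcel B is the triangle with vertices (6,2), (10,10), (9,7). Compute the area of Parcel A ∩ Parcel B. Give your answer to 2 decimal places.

The intersection is the polygon with vertices (7,4), (9,8), (9.333,8), (9,7), (7.2,4).
By the shoelace formula its area is 1.47.

1.47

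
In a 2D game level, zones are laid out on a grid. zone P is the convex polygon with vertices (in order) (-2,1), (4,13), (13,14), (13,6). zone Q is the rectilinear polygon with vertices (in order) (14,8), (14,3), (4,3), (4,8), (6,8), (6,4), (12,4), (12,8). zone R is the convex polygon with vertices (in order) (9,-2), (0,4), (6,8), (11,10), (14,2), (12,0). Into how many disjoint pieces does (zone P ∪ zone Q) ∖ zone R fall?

(zone P ∪ zone Q) ∖ zone R is a single connected region.

1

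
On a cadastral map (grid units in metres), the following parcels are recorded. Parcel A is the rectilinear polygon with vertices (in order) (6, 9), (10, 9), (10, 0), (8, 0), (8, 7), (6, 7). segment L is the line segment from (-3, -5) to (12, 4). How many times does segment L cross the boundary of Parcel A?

The segment meets the boundary at (10,2.8), (8,1.6).

2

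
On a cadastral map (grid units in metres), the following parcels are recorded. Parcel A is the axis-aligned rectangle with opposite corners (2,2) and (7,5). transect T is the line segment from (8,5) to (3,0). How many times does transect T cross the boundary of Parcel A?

The segment meets the boundary at (5,2), (7,4).

2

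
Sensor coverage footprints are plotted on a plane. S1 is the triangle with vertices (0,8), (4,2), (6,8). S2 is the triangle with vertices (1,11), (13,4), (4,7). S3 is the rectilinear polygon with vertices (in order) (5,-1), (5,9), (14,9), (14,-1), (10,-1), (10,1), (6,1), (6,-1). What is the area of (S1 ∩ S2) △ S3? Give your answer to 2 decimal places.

82.46

|S1 ∩ S2| = 2.625.
|(S1 ∩ S2) ∩ S3| = 1.0833.
|(S1 ∩ S2) △ S3| = 2.625 + 82 − 2.1667 = 82.46.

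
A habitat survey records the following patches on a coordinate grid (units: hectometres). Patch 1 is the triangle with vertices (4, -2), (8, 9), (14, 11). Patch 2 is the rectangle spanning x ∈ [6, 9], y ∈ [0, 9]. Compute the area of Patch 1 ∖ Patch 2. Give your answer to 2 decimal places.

|Patch 1| = 29, |Patch 1∩Patch 2| = 13.85.
|Patch 1 ∖ Patch 2| = |Patch 1| − |Patch 1∩Patch 2| = 29 − 13.85 = 15.15.

15.15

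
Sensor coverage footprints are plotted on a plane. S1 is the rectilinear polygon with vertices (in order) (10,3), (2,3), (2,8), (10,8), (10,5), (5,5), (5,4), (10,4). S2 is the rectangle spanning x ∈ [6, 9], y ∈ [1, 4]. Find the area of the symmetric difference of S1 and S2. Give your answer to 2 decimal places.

|S1| = 35, |S2| = 9, |S1∩S2| = 3.
|S1 △ S2| = |S1| + |S2| − 2·|S1∩S2| = 35 + 9 − 6 = 38.00.

38.00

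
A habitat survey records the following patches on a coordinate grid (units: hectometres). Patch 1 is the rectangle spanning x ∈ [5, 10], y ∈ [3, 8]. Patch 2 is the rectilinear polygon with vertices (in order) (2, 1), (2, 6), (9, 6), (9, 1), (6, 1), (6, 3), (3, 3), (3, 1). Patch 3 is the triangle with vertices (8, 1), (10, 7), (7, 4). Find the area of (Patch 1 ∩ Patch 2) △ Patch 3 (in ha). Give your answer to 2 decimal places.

10.67

|Patch 1 ∩ Patch 2| = 12.
|(Patch 1 ∩ Patch 2) ∩ Patch 3| = 3.6667.
|(Patch 1 ∩ Patch 2) △ Patch 3| = 12 + 6 − 7.3333 = 10.67.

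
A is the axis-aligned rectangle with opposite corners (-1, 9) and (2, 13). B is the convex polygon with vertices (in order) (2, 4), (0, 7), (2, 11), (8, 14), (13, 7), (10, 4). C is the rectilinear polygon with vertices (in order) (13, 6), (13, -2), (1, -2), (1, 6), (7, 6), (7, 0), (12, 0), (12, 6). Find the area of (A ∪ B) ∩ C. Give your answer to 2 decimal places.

|A ∪ B| = 97.
|(A ∪ B) ∩ C| = 11.25.

11.25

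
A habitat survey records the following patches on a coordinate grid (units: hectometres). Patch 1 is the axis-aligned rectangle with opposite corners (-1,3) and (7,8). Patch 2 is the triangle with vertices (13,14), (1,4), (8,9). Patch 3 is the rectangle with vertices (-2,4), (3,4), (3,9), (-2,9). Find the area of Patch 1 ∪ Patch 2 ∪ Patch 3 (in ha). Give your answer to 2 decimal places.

52.40

By inclusion–exclusion:
Individual areas: |Patch 1| = 40, |Patch 2| = 5, |Patch 3| = 25.
|Patch 1∩Patch 2| = 1.6.
|Patch 1∩Patch 3|: x∈[-1,3], y∈[4,8] → 4·4 = 16.
|Patch 2∩Patch 3| = 0.2381.
|Patch 1∩Patch 2∩Patch 3| = 0.2381.
|Patch 1 ∪ Patch 2 ∪ Patch 3| = 70 − 17.8381 + 0.2381 = 52.40.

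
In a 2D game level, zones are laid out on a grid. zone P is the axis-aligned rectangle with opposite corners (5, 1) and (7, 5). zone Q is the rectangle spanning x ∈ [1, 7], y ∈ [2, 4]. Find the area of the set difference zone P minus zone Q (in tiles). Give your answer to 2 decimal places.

4.00

|zone P∩zone Q|: x∈[5,7], y∈[2,4] → 2·2 = 4.
|zone P| = 8.
|zone P ∖ zone Q| = |zone P| − |zone P∩zone Q| = 8 − 4 = 4.00.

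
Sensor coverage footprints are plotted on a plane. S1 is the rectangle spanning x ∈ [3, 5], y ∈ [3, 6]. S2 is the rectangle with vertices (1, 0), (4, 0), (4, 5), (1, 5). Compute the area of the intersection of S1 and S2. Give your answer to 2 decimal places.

2.00

|S1∩S2|: x∈[3,4], y∈[3,5] → 1·2 = 2.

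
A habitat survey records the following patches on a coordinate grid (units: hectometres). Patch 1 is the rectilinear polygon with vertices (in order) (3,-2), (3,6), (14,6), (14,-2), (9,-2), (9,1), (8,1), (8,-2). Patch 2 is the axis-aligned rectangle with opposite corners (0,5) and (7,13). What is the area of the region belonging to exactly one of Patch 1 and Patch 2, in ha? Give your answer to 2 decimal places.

|Patch 1| = 85, |Patch 2| = 56, |Patch 1∩Patch 2| = 4.
|Patch 1 △ Patch 2| = |Patch 1| + |Patch 2| − 2·|Patch 1∩Patch 2| = 85 + 56 − 8 = 133.00.

133.00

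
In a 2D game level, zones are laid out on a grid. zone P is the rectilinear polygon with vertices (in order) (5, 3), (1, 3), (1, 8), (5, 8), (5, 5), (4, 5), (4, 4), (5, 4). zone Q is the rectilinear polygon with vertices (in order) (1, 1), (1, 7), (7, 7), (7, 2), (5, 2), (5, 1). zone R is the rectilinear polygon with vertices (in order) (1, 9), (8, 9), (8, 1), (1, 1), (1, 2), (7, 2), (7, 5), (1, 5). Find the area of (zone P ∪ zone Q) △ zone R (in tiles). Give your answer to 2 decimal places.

|zone P ∪ zone Q| = 38.
|(zone P ∪ zone Q) ∩ zone R| = 20.
|(zone P ∪ zone Q) △ zone R| = 38 + 38 − 40 = 36.00.

36.00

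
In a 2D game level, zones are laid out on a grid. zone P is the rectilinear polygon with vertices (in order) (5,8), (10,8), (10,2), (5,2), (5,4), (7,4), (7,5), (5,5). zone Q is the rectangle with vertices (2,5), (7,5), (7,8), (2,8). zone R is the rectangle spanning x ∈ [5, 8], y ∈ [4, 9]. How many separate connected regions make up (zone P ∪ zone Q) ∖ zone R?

2

(zone P ∪ zone Q) ∖ zone R splits into 2 disjoint pieces (area 18, area 9).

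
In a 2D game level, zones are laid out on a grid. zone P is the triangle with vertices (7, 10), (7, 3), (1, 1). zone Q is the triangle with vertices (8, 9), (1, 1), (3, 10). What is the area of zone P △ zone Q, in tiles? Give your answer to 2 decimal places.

|zone P| = 21, |zone Q| = 23.5, |zone P∩zone Q| = 6.2403.
|zone P △ zone Q| = |zone P| + |zone Q| − 2·|zone P∩zone Q| = 21 + 23.5 − 12.4807 = 32.02.

32.02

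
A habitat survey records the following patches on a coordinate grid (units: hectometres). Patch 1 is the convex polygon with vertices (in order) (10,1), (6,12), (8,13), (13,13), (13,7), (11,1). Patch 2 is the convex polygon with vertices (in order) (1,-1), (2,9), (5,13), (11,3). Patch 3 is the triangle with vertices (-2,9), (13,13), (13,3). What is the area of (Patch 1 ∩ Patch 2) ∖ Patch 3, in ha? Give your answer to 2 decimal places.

|Patch 1 ∩ Patch 2| = 6.8321.
|(Patch 1 ∩ Patch 2) ∩ Patch 3| = 4.1124.
|(Patch 1 ∩ Patch 2) ∖ Patch 3| = 6.8321 − 4.1124 = 2.72.

2.72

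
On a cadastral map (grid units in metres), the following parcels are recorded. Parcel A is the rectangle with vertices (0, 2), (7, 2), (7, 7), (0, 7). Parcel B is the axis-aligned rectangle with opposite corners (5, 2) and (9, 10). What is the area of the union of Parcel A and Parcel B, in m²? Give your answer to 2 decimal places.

By inclusion–exclusion:
Individual areas: |Parcel A| = 35, |Parcel B| = 32.
|Parcel A∩Parcel B|: x∈[5,7], y∈[2,7] → 2·5 = 10.
|Parcel A ∪ Parcel B| = 67 − 10 = 57.00.

57.00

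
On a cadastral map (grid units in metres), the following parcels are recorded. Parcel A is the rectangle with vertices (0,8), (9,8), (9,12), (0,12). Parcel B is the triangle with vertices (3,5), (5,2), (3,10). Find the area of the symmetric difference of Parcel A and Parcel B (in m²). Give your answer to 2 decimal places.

|Parcel A| = 36, |Parcel B| = 5, |Parcel A∩Parcel B| = 0.5.
|Parcel A △ Parcel B| = |Parcel A| + |Parcel B| − 2·|Parcel A∩Parcel B| = 36 + 5 − 1 = 40.00.

40.00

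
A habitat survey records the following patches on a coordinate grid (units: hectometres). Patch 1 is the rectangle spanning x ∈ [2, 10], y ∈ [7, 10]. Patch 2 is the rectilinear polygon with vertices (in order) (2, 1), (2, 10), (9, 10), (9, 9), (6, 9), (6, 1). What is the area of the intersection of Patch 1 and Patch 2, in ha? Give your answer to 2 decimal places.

The intersection is the polygon with vertices (9,10), (9,9), (6,9), (6,7), (2,7), (2,10).
By the shoelace formula its area is 15.00.

15.00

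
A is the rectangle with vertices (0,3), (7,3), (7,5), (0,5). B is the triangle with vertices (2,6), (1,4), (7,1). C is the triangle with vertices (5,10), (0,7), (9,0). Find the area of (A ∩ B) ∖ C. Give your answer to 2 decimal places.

|A ∩ B| = 4.75.
|(A ∩ B) ∩ C| = 0.3214.
|(A ∩ B) ∖ C| = 4.75 − 0.3214 = 4.43.

4.43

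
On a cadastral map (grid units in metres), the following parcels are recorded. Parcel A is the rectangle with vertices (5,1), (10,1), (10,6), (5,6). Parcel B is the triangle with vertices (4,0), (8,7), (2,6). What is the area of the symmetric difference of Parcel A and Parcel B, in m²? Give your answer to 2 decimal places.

|Parcel A| = 25, |Parcel B| = 19, |Parcel A∩Parcel B| = 5.1607.
|Parcel A △ Parcel B| = |Parcel A| + |Parcel B| − 2·|Parcel A∩Parcel B| = 25 + 19 − 10.3214 = 33.68.

33.68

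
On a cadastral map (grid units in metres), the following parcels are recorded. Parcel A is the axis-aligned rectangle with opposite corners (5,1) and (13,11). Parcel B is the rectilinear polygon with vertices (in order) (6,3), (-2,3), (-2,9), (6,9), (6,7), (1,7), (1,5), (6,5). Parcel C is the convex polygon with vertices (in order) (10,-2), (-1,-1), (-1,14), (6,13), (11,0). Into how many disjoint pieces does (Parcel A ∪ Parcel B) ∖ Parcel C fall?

(Parcel A ∪ Parcel B) ∖ Parcel C splits into 2 disjoint pieces (area 43.0769, area 6).

2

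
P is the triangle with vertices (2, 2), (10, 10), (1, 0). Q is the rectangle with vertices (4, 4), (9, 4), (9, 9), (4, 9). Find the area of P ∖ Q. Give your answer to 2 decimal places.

2.26

|P| = 4, |P∩Q| = 1.7444.
|P ∖ Q| = |P| − |P∩Q| = 4 − 1.7444 = 2.26.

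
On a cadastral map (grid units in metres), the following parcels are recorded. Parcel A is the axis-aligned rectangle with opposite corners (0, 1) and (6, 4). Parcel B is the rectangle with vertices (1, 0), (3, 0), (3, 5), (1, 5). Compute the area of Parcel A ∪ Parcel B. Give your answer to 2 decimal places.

22.00

By inclusion–exclusion:
Individual areas: |Parcel A| = 18, |Parcel B| = 10.
|Parcel A∩Parcel B|: x∈[1,3], y∈[1,4] → 2·3 = 6.
|Parcel A ∪ Parcel B| = 28 − 6 = 22.00.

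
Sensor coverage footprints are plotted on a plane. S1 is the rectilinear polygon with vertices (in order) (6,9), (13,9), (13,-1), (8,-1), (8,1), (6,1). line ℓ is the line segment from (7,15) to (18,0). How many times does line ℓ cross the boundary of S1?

The segment meets the boundary at (13,6.818), (11.4,9).

2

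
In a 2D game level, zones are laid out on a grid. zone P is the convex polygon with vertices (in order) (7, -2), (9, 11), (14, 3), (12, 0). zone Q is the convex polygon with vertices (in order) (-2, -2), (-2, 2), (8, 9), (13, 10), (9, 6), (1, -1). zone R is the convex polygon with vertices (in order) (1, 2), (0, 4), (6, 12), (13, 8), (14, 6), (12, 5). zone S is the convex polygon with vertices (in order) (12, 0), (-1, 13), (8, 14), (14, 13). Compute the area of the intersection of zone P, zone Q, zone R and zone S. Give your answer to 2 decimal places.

The intersection is the polygon with vertices (10.923,7.923), (9,6), (8.111,5.222), (8.714,9.143), (10,9.4).
By the shoelace formula its area is 5.87.

5.87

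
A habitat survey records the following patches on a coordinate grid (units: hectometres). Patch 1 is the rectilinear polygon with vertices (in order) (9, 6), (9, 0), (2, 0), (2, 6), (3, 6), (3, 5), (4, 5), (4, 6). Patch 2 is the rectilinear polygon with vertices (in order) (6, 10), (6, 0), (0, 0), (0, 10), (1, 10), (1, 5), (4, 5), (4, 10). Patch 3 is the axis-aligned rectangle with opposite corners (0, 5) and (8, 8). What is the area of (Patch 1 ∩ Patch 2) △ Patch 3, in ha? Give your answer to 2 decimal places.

42.00

|Patch 1 ∩ Patch 2| = 22.
|(Patch 1 ∩ Patch 2) ∩ Patch 3| = 2.
|(Patch 1 ∩ Patch 2) △ Patch 3| = 22 + 24 − 4 = 42.00.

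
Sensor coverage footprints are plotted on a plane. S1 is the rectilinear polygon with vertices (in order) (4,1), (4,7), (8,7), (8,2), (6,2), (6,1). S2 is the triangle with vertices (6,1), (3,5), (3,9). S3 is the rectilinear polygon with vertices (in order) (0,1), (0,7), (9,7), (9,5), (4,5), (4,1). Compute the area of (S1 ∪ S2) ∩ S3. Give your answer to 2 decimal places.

|S1 ∪ S2| = 25.3333.
|(S1 ∪ S2) ∩ S3| = 10.58.

10.58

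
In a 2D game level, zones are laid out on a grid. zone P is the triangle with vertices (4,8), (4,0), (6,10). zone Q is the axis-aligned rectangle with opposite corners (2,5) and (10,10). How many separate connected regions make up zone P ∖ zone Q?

zone P ∖ zone Q is a single connected region.

1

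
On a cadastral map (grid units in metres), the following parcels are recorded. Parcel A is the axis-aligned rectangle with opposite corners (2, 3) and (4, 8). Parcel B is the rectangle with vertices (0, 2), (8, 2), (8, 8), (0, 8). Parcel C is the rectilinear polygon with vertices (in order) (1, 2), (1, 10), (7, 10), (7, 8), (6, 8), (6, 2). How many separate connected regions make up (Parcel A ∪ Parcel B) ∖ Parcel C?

(Parcel A ∪ Parcel B) ∖ Parcel C splits into 2 disjoint pieces (area 12, area 6).

2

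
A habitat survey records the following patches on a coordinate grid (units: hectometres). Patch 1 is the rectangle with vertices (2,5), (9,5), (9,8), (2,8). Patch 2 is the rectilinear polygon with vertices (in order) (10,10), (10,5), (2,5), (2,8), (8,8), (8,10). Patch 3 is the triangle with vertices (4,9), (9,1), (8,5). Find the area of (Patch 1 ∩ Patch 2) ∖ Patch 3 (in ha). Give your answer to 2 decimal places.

|Patch 1 ∩ Patch 2| = 21.
|(Patch 1 ∩ Patch 2) ∩ Patch 3| = 2.8125.
|(Patch 1 ∩ Patch 2) ∖ Patch 3| = 21 − 2.8125 = 18.19.

18.19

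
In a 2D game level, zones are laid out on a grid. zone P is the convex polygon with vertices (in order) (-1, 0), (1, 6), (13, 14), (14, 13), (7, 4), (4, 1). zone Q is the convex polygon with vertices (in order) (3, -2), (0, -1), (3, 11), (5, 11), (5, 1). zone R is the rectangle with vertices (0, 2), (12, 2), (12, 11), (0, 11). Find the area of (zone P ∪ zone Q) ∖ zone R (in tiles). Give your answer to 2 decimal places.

|zone P ∪ zone Q| = 87.2272.
|(zone P ∪ zone Q) ∩ zone R| = 62.6952.
|(zone P ∪ zone Q) ∖ zone R| = 87.2272 − 62.6952 = 24.53.

24.53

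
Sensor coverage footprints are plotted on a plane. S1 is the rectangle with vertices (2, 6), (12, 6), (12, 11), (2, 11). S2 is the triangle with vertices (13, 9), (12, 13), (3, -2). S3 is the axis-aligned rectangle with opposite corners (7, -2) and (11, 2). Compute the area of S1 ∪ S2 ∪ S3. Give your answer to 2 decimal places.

By inclusion–exclusion:
Individual areas: |S1| = 50, |S2| = 25.5, |S3| = 16.
|S1∩S2| = 11.8591.
|S1∩S3| = 0 (no overlap).
|S2∩S3| = 0.
|S1∩S2∩S3| = 0.
|S1 ∪ S2 ∪ S3| = 91.5 − 11.8591 + 0 = 79.64.

79.64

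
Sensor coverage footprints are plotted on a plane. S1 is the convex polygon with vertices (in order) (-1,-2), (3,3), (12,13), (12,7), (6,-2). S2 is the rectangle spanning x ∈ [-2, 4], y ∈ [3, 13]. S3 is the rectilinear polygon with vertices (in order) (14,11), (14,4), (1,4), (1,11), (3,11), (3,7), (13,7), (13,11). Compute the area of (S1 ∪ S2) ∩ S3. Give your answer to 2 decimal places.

34.24

|S1 ∪ S2| = 132.4444.
|(S1 ∪ S2) ∩ S3| = 34.24.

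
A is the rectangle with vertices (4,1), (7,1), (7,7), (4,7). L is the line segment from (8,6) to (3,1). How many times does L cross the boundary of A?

The segment meets the boundary at (4,2), (7,5).

2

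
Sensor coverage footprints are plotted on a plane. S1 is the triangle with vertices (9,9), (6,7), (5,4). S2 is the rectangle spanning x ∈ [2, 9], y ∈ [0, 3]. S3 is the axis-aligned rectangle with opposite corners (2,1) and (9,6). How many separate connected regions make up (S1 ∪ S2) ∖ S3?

(S1 ∪ S2) ∖ S3 splits into 2 disjoint pieces (area 2.5667, area 7).

2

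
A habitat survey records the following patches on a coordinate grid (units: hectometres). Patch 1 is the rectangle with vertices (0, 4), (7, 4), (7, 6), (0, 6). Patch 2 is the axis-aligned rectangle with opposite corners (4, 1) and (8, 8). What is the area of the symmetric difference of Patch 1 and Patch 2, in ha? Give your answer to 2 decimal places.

30.00

|Patch 1∩Patch 2|: x∈[4,7], y∈[4,6] → 3·2 = 6.
|Patch 1 △ Patch 2| = |Patch 1| + |Patch 2| − 2·|Patch 1∩Patch 2| = 14 + 28 − 12 = 30.00.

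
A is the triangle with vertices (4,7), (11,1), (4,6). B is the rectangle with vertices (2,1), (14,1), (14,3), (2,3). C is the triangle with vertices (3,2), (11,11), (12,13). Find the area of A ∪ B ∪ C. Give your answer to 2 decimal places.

By inclusion–exclusion:
Individual areas: |A| = 3.5, |B| = 24, |C| = 3.5.
|A∩B| = 0.4667.
|A∩C| = 0.1013.
|B∩C| = 0.0354.
|A∩B∩C| = 0.
|A ∪ B ∪ C| = 31 − 0.6033 + 0 = 30.40.

30.40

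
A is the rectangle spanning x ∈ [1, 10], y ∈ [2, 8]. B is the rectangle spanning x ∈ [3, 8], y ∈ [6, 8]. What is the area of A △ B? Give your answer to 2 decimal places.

44.00

|A∩B|: x∈[3,8], y∈[6,8] → 5·2 = 10.
|A △ B| = |A| + |B| − 2·|A∩B| = 54 + 10 − 20 = 44.00.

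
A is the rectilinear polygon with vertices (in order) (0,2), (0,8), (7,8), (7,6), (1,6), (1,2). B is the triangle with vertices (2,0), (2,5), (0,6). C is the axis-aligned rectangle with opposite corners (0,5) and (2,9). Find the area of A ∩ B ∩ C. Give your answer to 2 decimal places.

0.58

The intersection is the polygon with vertices (0,6), (1,5.5), (1,5), (0.333,5).
By the shoelace formula its area is 0.58.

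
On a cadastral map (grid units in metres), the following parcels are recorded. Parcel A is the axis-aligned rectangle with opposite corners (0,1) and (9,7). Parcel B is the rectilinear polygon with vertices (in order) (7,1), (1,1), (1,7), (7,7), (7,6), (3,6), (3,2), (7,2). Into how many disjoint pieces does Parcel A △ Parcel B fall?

Parcel A △ Parcel B splits into 2 disjoint pieces (area 28, area 6).

2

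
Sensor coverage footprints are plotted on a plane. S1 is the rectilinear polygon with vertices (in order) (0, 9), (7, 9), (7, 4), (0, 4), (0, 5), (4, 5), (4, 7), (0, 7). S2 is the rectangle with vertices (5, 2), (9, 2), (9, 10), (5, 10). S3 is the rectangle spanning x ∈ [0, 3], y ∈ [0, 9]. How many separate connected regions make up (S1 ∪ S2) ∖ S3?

1

(S1 ∪ S2) ∖ S3 is a single connected region.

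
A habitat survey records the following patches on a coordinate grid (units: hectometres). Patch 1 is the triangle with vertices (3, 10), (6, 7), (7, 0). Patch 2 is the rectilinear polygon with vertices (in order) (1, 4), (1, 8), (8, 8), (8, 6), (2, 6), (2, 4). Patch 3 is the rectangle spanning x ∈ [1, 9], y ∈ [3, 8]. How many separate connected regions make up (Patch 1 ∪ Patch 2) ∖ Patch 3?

2

(Patch 1 ∪ Patch 2) ∖ Patch 3 splits into 2 disjoint pieces (area 1.1571, area 1.2).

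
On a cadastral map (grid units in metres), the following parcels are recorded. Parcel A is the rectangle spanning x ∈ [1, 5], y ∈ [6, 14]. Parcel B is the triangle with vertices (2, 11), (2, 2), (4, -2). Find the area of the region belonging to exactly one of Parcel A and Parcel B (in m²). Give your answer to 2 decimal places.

37.15

|Parcel A| = 32, |Parcel B| = 9, |Parcel A∩Parcel B| = 1.9231.
|Parcel A △ Parcel B| = |Parcel A| + |Parcel B| − 2·|Parcel A∩Parcel B| = 32 + 9 − 3.8462 = 37.15.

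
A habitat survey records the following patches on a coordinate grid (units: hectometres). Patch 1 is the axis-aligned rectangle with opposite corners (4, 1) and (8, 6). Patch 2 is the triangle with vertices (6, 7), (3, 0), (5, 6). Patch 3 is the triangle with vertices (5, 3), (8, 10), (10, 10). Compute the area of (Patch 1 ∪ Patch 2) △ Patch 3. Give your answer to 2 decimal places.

25.05

|Patch 1 ∪ Patch 2| = 20.619.
|(Patch 1 ∪ Patch 2) ∩ Patch 3| = 1.2857.
|(Patch 1 ∪ Patch 2) △ Patch 3| = 20.619 + 7 − 2.5714 = 25.05.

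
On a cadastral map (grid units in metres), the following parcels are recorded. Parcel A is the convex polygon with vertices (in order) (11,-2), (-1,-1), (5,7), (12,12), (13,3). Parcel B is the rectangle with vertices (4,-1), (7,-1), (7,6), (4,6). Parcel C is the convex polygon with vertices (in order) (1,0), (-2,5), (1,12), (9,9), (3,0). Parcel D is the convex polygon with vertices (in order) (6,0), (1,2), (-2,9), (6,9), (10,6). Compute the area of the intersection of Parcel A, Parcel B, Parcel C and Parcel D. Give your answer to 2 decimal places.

The intersection is the polygon with vertices (4,1.5), (4,5.667), (4.25,6), (7,6).
By the shoelace formula its area is 6.71.

6.71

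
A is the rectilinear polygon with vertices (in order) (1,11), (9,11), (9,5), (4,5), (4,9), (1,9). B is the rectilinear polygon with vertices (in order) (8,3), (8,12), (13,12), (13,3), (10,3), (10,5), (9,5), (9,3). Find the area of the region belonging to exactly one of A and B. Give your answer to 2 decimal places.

67.00

|A| = 36, |B| = 43, |A∩B| = 6.
|A △ B| = |A| + |B| − 2·|A∩B| = 36 + 43 − 12 = 67.00.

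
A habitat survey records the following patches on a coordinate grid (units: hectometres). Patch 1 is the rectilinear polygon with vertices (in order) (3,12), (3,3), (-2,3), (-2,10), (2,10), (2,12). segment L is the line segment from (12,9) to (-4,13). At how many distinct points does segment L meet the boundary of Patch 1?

The segment meets the boundary at (2,11.5), (3,11.25).

2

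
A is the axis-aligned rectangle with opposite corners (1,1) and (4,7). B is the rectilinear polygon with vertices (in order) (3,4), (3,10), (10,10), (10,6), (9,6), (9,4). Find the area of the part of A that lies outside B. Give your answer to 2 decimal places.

15.00

|A| = 18, |A∩B| = 3.
|A ∖ B| = |A| − |A∩B| = 18 − 3 = 15.00.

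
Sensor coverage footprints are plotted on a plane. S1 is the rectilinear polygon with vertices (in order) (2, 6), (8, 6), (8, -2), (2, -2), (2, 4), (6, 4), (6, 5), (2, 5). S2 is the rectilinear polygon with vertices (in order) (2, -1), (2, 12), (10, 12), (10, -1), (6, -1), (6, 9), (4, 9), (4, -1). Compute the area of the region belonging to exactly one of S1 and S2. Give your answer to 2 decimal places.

|S1| = 44, |S2| = 84, |S1∩S2| = 26.
|S1 △ S2| = |S1| + |S2| − 2·|S1∩S2| = 44 + 84 − 52 = 76.00.

76.00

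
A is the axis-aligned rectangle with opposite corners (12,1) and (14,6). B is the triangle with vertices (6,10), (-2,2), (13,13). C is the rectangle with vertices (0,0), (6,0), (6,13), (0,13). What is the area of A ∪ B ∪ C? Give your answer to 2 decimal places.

96.00

By inclusion–exclusion:
Individual areas: |A| = 10, |B| = 16, |C| = 78.
|A∩B| = 0.
|A∩C| = 0 (no overlap).
|B∩C| = 8.
|A∩B∩C| = 0.
|A ∪ B ∪ C| = 104 − 8 + 0 = 96.00.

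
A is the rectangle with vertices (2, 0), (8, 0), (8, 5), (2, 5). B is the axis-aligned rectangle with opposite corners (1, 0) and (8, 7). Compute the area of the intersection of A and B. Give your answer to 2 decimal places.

30.00

|A∩B|: x∈[2,8], y∈[0,5] → 6·5 = 30.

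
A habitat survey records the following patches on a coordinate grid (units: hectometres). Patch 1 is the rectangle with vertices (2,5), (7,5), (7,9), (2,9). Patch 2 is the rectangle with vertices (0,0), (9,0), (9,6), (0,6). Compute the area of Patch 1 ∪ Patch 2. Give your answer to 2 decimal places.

69.00

By inclusion–exclusion:
Individual areas: |Patch 1| = 20, |Patch 2| = 54.
|Patch 1∩Patch 2|: x∈[2,7], y∈[5,6] → 5·1 = 5.
|Patch 1 ∪ Patch 2| = 74 − 5 = 69.00.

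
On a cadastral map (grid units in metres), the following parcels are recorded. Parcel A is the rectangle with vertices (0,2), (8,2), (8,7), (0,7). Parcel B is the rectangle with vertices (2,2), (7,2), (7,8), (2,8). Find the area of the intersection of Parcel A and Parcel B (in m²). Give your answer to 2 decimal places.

25.00

|Parcel A∩Parcel B|: x∈[2,7], y∈[2,7] → 5·5 = 25.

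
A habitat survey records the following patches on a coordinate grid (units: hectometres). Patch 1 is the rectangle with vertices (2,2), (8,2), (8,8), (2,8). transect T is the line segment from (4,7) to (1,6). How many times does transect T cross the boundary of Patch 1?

1

The segment meets the boundary at (2,6.333).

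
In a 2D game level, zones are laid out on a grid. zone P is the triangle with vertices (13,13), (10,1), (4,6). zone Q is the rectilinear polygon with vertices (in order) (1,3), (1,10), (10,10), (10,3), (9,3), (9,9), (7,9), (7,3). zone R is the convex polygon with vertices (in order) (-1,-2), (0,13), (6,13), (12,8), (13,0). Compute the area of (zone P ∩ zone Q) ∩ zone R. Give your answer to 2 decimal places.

|zone P ∩ zone Q| = 14.75.
|(zone P ∩ zone Q) ∩ zone R| = 14.68.

14.68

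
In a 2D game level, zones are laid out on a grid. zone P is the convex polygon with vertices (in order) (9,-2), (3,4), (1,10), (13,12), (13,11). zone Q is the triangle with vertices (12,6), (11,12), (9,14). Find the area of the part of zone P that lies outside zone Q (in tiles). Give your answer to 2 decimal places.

|zone P| = 94, |zone P∩zone Q| = 3.1526.
|zone P ∖ zone Q| = |zone P| − |zone P∩zone Q| = 94 − 3.1526 = 90.85.

90.85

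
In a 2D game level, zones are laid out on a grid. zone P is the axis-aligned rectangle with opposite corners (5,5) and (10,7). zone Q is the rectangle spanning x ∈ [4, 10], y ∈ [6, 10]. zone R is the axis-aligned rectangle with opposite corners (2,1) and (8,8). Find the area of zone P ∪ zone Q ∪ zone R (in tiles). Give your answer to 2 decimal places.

60.00

By inclusion–exclusion:
Individual areas: |zone P| = 10, |zone Q| = 24, |zone R| = 42.
|zone P∩zone Q|: x∈[5,10], y∈[6,7] → 5·1 = 5.
|zone P∩zone R|: x∈[5,8], y∈[5,7] → 3·2 = 6.
|zone Q∩zone R|: x∈[4,8], y∈[6,8] → 4·2 = 8.
|zone P∩zone Q∩zone R| = 3.
|zone P ∪ zone Q ∪ zone R| = 76 − 19 + 3 = 60.00.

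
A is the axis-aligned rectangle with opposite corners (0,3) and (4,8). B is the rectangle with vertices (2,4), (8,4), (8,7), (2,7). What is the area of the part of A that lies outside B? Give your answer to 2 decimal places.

|A∩B|: x∈[2,4], y∈[4,7] → 2·3 = 6.
|A| = 20.
|A ∖ B| = |A| − |A∩B| = 20 − 6 = 14.00.

14.00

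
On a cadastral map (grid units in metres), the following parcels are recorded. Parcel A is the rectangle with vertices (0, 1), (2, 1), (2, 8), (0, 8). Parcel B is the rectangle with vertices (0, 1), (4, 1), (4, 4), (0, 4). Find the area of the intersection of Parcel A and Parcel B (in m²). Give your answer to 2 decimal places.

|Parcel A∩Parcel B|: x∈[0,2], y∈[1,4] → 2·3 = 6.

6.00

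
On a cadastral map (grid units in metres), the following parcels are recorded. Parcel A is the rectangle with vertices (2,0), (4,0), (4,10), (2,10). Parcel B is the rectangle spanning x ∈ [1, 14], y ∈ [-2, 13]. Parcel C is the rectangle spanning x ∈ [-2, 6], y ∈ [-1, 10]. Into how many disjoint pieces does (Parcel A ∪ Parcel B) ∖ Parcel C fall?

1

(Parcel A ∪ Parcel B) ∖ Parcel C is a single connected region.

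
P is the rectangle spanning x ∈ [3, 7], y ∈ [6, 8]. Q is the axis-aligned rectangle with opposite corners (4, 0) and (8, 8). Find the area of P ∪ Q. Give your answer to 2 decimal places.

34.00

By inclusion–exclusion:
Individual areas: |P| = 8, |Q| = 32.
|P∩Q|: x∈[4,7], y∈[6,8] → 3·2 = 6.
|P ∪ Q| = 40 − 6 = 34.00.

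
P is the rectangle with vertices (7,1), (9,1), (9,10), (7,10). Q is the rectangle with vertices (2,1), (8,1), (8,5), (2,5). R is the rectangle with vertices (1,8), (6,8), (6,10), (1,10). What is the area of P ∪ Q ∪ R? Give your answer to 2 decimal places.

48.00

By inclusion–exclusion:
Individual areas: |P| = 18, |Q| = 24, |R| = 10.
|P∩Q|: x∈[7,8], y∈[1,5] → 1·4 = 4.
|P∩R| = 0 (no overlap).
|Q∩R| = 0 (no overlap).
|P∩Q∩R| = 0.
|P ∪ Q ∪ R| = 52 − 4 + 0 = 48.00.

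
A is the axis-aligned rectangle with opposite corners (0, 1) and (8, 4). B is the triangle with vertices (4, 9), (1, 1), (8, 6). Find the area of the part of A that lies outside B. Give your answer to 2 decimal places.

19.39

|A| = 24, |A∩B| = 4.6125.
|A ∖ B| = |A| − |A∩B| = 24 − 4.6125 = 19.39.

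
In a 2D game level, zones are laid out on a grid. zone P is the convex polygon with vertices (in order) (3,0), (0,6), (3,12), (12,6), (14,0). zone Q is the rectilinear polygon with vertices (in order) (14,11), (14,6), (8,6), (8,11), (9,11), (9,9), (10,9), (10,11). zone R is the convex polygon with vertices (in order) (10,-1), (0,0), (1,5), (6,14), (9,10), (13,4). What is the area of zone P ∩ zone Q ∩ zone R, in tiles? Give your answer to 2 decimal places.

5.27

The intersection is the polygon with vertices (8,6), (8,8.667), (11.4,6.4), (11.667,6).
By the shoelace formula its area is 5.27.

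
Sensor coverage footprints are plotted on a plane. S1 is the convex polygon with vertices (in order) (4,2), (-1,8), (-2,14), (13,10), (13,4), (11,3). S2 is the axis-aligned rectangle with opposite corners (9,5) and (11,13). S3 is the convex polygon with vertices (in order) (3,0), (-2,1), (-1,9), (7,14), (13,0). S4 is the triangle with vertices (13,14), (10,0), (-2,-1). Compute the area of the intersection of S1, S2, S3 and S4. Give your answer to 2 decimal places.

The intersection is the polygon with vertices (9,9.333), (10.857,5), (9,5).
By the shoelace formula its area is 4.02.

4.02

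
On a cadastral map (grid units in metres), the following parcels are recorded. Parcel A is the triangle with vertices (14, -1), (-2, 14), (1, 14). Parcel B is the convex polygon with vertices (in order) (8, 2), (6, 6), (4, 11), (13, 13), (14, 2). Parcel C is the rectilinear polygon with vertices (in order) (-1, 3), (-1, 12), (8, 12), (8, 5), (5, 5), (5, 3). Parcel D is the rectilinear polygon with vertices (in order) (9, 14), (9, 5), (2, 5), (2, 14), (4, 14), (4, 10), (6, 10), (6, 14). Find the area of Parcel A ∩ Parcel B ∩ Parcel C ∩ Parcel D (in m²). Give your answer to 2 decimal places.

4.72

The intersection is the polygon with vertices (8,5.923), (8,5), (7.6,5), (5.68,6.8), (4.4,10), (4.467,10).
By the shoelace formula its area is 4.72.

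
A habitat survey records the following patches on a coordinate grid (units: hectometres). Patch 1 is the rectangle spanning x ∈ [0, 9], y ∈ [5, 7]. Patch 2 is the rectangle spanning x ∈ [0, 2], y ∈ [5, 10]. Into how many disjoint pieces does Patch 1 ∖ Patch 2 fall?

Patch 1 ∖ Patch 2 is a single connected region.

1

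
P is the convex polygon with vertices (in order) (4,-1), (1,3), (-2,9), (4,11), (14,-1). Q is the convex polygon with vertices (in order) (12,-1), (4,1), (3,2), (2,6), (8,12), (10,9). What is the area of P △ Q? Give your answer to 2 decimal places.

|P| = 99, |Q| = 77.5, |P∩Q| = 55.2967.
|P △ Q| = |P| + |Q| − 2·|P∩Q| = 99 + 77.5 − 110.5933 = 65.91.

65.91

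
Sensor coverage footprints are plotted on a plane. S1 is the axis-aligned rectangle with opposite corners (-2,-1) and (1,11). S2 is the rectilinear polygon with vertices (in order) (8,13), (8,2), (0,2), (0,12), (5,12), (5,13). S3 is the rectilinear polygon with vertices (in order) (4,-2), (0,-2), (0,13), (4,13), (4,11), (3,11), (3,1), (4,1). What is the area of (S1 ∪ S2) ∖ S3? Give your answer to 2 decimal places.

76.00

|S1 ∪ S2| = 110.
|(S1 ∪ S2) ∩ S3| = 34.
|(S1 ∪ S2) ∖ S3| = 110 − 34 = 76.00.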